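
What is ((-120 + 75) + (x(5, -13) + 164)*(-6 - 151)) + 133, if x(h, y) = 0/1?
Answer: -25660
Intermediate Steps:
x(h, y) = 0 (x(h, y) = 0*1 = 0)
((-120 + 75) + (x(5, -13) + 164)*(-6 - 151)) + 133 = ((-120 + 75) + (0 + 164)*(-6 - 151)) + 133 = (-45 + 164*(-157)) + 133 = (-45 - 25748) + 133 = -25793 + 133 = -25660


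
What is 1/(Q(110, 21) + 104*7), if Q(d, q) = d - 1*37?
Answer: 1/801 ≈ 0.0012484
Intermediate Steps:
Q(d, q) = -37 + d (Q(d, q) = d - 37 = -37 + d)
1/(Q(110, 21) + 104*7) = 1/((-37 + 110) + 104*7) = 1/(73 + 728) = 1/801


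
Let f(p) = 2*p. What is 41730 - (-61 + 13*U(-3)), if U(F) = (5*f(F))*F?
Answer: 40621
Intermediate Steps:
U(F) = 10*F**2 (U(F) = (5*(2*F))*F = (10*F)*F = 10*F**2)
41730 - (-61 + 13*U(-3)) = 41730 - (-61 + 13*(10*(-3)**2)) = 41730 - (-61 + 13*(10*9)) = 41730 - (-61 + 13*90) = 41730 - (-61 + 1170) = 41730 - 1*1109 = 41730 - 1109 = 40621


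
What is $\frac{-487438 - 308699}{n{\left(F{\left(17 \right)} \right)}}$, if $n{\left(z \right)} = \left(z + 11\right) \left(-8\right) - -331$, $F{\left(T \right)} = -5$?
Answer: $- \frac{796137}{283} \approx -2813.2$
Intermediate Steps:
$n{\left(z \right)} = 243 - 8 z$ ($n{\left(z \right)} = \left(11 + z\right) \left(-8\right) + 331 = \left(-88 - 8 z\right) + 331 = 243 - 8 z$)
$\frac{-487438 - 308699}{n{\left(F{\left(17 \right)} \right)}} = \frac{-487438 - 308699}{243 - -40} = \frac{-487438 - 308699}{243 + 40} = - \frac{796137}{283}$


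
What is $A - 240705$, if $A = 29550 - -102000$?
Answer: $-109155$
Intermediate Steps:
$A = 131550$ ($A = 29550 + 102000 = 131550$)
$A - 240705 = 131550 - 240705 = -109155$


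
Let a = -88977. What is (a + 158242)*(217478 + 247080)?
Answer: 32177609870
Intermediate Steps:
(a + 158242)*(217478 + 247080) = (-88977 + 158242)*(217478 + 247080) = 69265*464558 = 32177609870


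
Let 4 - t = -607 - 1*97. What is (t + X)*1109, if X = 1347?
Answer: 2278995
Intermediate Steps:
t = 708 (t = 4 - (-607 - 1*97) = 4 - (-607 - 97) = 4 - 1*(-704) = 4 + 704 = 708)
(t + X)*1109 = (708 + 1347)*1109 = 2055*1109 = 2278995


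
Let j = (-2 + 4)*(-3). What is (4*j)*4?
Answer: -96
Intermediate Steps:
j = -6 (j = 2*(-3) = -6)
(4*j)*4 = (4*(-6))*4 = -24*4 = -96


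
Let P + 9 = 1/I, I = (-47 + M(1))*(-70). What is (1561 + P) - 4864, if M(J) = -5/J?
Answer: -12055679/3640 ≈ -3312.0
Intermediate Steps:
I = 3640 (I = (-47 - 5/1)*(-70) = (-47 - 5*1)*(-70) = (-47 - 5)*(-70) = -52*(-70) = 3640)
P = -32759/3640 (P = -9 + 1/3640 = -32759/3640 ≈ -8.9997)
(1561 + P) - 4864 = (1561 - 32759/3640) - 4864 = 5649281/3640 - 4864 = -12055679/3640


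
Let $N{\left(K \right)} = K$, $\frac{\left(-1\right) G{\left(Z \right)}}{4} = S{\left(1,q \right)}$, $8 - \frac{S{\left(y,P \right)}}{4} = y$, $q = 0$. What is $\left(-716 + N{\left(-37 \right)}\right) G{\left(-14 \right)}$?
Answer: $84336$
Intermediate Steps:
$S{\left(y,P \right)} = 32 - 4 y$
$G{\left(Z \right)} = -112$ ($G{\left(Z \right)} = - 4 \left(32 - 4\right) = \left(-4\right) 28 = -112$)
$\left(-716 + N{\left(-37 \right)}\right) G{\left(-14 \right)} = \left(-716 - 37\right) \left(-112\right) = \left(-753\right) \left(-112\right) = 84336$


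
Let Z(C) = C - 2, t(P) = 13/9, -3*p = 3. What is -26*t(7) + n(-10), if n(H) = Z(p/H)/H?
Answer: -33629/900 ≈ -37.366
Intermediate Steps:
p = -1 (p = -⅓*3 = -1)
t(P) = 13/9 (t(P) = 13*(⅑) = 13/9)
Z(C) = -2 + C
n(H) = (-2 - 1/H)/H
-26*t(7) + n(-10) = -26*13/9 + (-1 - 2*(-10))/(-10)² = -338/9 + (-1 + 20)/100 = -338/9 + (1/100)*19 = -338/9 + 19/100 = -33629/900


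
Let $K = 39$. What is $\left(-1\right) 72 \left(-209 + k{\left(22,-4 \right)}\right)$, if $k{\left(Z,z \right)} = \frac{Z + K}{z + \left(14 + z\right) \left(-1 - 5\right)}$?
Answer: $\frac{120933}{8} \approx 15117.0$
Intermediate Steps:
$k{\left(Z,z \right)} = \frac{39 + Z}{-84 - 5 z}$ ($k{\left(Z,z \right)} = \frac{Z + 39}{z + \left(14 + z\right) \left(-1 - 5\right)} = \frac{39 + Z}{z + \left(14 + z\right) \left(-6\right)} = \frac{39 + Z}{z - \left(84 + 6 z\right)} = \frac{39 + Z}{-84 - 5 z}$)
$\left(-1\right) 72 \left(-209 + k{\left(22,-4 \right)}\right) = \left(-1\right) 72 \left(-209 + \frac{-39 - 22}{84 + 5 \left(-4\right)}\right) = - 72 \left(-209 + \frac{-39 - 22}{84 - 20}\right) = - 72 \left(-209 + \frac{1}{64} \left(-61\right)\right) = - 72 \left(-209 - \frac{61}{64}\right) = \left(-72\right) \left(- \frac{13437}{64}\right) = \frac{120933}{8}$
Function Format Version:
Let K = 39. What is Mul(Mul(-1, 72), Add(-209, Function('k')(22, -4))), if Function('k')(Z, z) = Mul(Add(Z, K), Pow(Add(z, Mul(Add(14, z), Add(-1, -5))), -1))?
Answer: Rational(120933, 8) ≈ 15117.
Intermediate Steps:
Function('k')(Z, z) = Mul(Pow(Add(-84, Mul(-5, z)), -1), Add(39, Z)) (Function('k')(Z, z) = Mul(Add(Z, 39), Pow(Add(z, Mul(Add(14, z), Add(-1, -5))), -1)) = Mul(Add(39, Z), Pow(Add(z, Mul(Add(14, z), -6)), -1)) = Mul(Add(39, Z), Pow(Add(z, Add(-84, Mul(-6, z))), -1)) = Mul(Add(39, Z), Pow(Add(-84, Mul(-5, z)), -1)) = Mul(Pow(Add(-84, Mul(-5, z)), -1), Add(39, Z)))
Mul(Mul(-1, 72), Add(-209, Function('k')(22, -4))) = Mul(Mul(-1, 72), Add(-209, Mul(Pow(Add(84, Mul(5, -4)), -1), Add(-39, Mul(-1, 22))))) = Mul(-72, Add(-209, Mul(Pow(Add(84, -20), -1), Add(-39, -22)))) = Mul(-72, Add(-209, Mul(Pow(64, -1), -61))) = Mul(-72, Add(-209, Mul(Rational(1, 64), -61))) = Mul(-72, Add(-209, Rational(-61, 64))) = Mul(-72, Rational(-13437, 64)) = Rational(120933, 8)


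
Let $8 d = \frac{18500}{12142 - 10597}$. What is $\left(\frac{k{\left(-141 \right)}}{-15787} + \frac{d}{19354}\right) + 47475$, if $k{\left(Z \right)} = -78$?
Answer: $\frac{8964453939144091}{188824707564} \approx 47475.0$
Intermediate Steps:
$d = \frac{925}{618}$ ($d = \frac{18500 \frac{1}{12142 - 10597}}{8} = \frac{18500 \cdot \frac{1}{1545}}{8} = \frac{1}{8} \cdot \frac{3700}{309} = \frac{925}{618} \approx 1.4968$)
$\left(\frac{k{\left(-141 \right)}}{-15787} + \frac{d}{19354}\right) + 47475 = \left(- \frac{78}{-15787} + \frac{925}{618 \cdot 19354}\right) + 47475 = \left(\left(-78\right) \left(- \frac{1}{15787}\right) + \frac{925}{618} \cdot \frac{1}{19354}\right) + 47475 = \left(\frac{78}{15787} + \frac{925}{11960772}\right) + 47475 = \frac{947543191}{188824707564} + 47475 = \frac{8964453939144091}{188824707564}$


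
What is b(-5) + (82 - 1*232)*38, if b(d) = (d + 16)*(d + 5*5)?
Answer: -5480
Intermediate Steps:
b(d) = (16 + d)*(25 + d) (b(d) = (16 + d)*(d + 25) = (16 + d)*(25 + d))
b(-5) + (82 - 1*232)*38 = (400 + (-5)² + 41*(-5)) + (82 - 1*232)*38 = (400 + 25 - 205) + (82 - 232)*38 = 220 - 150*38 = 220 - 5700 = -5480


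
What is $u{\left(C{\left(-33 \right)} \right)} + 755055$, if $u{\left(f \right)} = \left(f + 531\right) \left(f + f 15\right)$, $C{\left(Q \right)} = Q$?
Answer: $492111$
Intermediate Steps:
$u{\left(f \right)} = 16 f \left(531 + f\right)$ ($u{\left(f \right)} = \left(531 + f\right) \left(f + 15 f\right) = \left(531 + f\right) 16 f = 16 f \left(531 + f\right)$)
$u{\left(C{\left(-33 \right)} \right)} + 755055 = 16 \left(-33\right) \left(531 - 33\right) + 755055 = 16 \left(-33\right) 498 + 755055 = -262944 + 755055 = 492111$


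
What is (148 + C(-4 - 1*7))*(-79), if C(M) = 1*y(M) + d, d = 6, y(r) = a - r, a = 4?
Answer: -13351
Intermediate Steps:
y(r) = 4 - r
C(M) = 10 - M (C(M) = 1*(4 - M) + 6 = (4 - M) + 6 = 10 - M)
(148 + C(-4 - 1*7))*(-79) = (148 + (10 - (-4 - 1*7)))*(-79) = (148 + (10 - (-4 - 7)))*(-79) = (148 + (10 - 1*(-11)))*(-79) = (148 + (10 + 11))*(-79) = (148 + 21)*(-79) = 169*(-79) = -13351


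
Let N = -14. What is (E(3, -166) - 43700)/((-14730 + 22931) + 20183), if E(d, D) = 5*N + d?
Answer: -43767/28384 ≈ -1.5420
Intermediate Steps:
E(d, D) = -70 + d (E(d, D) = 5*(-14) + d = -70 + d)
(E(3, -166) - 43700)/((-14730 + 22931) + 20183) = ((-70 + 3) - 43700)/((-14730 + 22931) + 20183) = (-67 - 43700)/(8201 + 20183) = -43767/28384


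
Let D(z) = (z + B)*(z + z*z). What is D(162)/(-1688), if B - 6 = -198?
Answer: 198045/422 ≈ 469.30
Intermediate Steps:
B = -192 (B = 6 - 198 = -192)
D(z) = (-192 + z)*(z + z**2) (D(z) = (z - 192)*(z + z*z) = (-192 + z)*(z + z**2))
D(162)/(-1688) = (162*(-192 + 162**2 - 191*162))/(-1688) = (162*(-192 + 26244 - 30942))*(-1/1688) = (162*(-4890))*(-1/1688) = -792180*(-1/1688) = 198045/422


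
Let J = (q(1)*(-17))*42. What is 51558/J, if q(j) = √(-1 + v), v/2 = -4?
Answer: 8593*I/357 ≈ 24.07*I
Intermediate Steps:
v = -8 (v = 2*(-4) = -8)
q(j) = 3*I (q(j) = √(-1 - 8) = √(-9) = 3*I)
J = -2142*I (J = ((3*I)*(-17))*42 = -51*I*42 = -2142*I ≈ -2142.0*I)
51558/J = 51558/((-2142*I)) = 51558*(I/2142) = 8593*I/357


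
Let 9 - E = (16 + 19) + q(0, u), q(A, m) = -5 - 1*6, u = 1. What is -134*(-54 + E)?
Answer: 9246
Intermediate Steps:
q(A, m) = -11 (q(A, m) = -5 - 6 = -11)
E = -15 (E = 9 - ((16 + 19) - 11) = 9 - (35 - 11) = 9 - 1*24 = 9 - 24 = -15)
-134*(-54 + E) = -134*(-54 - 15) = -134*(-69) = 9246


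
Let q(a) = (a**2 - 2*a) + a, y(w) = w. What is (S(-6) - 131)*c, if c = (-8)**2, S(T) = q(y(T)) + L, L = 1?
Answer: -5632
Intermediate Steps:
q(a) = a**2 - a
S(T) = 1 + T*(-1 + T) (S(T) = T*(-1 + T) + 1 = 1 + T*(-1 + T))
c = 64
(S(-6) - 131)*c = ((1 - 6*(-1 - 6)) - 131)*64 = ((1 - 6*(-7)) - 131)*64 = ((1 + 42) - 131)*64 = (43 - 131)*64 = -88*64 = -5632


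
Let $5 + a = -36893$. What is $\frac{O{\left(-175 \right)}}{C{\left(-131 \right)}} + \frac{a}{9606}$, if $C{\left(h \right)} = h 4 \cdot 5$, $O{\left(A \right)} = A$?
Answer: $- \frac{9499171}{2516772} \approx -3.7743$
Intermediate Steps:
$a = -36898$ ($a = -5 - 36893 = -36898$)
$C{\left(h \right)} = 20 h$ ($C{\left(h \right)} = 4 h 5 = 20 h$)
$\frac{O{\left(-175 \right)}}{C{\left(-131 \right)}} + \frac{a}{9606} = - \frac{175}{20 \left(-131\right)} - \frac{36898}{9606} = - \frac{175}{-2620} - \frac{18449}{4803} = \left(-175\right) \left(- \frac{1}{2620}\right) - \frac{18449}{4803} = \frac{35}{524} - \frac{18449}{4803} = - \frac{9499171}{2516772}$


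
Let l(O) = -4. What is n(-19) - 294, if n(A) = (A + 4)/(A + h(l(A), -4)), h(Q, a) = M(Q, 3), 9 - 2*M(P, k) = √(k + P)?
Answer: -123339/421 - 15*I/421 ≈ -292.97 - 0.035629*I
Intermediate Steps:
M(P, k) = 9/2 - √(P + k)/2 (M(P, k) = 9/2 - √(k + P)/2 = 9/2 - √(P + k)/2)
h(Q, a) = 9/2 - √(3 + Q)/2 (h(Q, a) = 9/2 - √(Q + 3)/2 = 9/2 - √(3 + Q)/2)
n(A) = (4 + A)/(9/2 + A - I/2) (n(A) = (A + 4)/(A + (9/2 - √(3 - 4)/2)) = (4 + A)/(A + (9/2 - I/2)) = (4 + A)/(9/2 + A - I/2))
n(-19) - 294 = 2*(4 - 19)/(9 - I + 2*(-19)) - 294 = 2*(-15)/(9 - I - 38) - 294 = 2*(-15)/(-29 - I) - 294 = 2*((-29 + I)/842)*(-15) - 294 = (435/421 - 15*I/421) - 294 = -123339/421 - 15*I/421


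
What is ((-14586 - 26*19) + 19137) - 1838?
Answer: 2219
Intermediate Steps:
((-14586 - 26*19) + 19137) - 1838 = ((-14586 - 1*494) + 19137) - 1838 = ((-14586 - 494) + 19137) - 1838 = (-15080 + 19137) - 1838 = 4057 - 1838 = 2219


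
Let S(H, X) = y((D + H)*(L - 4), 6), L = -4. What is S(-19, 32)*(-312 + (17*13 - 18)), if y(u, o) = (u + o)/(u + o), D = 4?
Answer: -109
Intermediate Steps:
y(u, o) = 1 (y(u, o) = (o + u)/(o + u) = 1)
S(H, X) = 1
S(-19, 32)*(-312 + (17*13 - 18)) = 1*(-312 + (17*13 - 18)) = 1*(-312 + (221 - 18)) = 1*(-312 + 203) = 1*(-109) = -109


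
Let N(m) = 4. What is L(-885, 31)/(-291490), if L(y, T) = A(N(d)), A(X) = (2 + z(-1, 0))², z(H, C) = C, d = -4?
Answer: -2/145745 ≈ -1.3723e-5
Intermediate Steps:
A(X) = 4 (A(X) = (2 + 0)² = 2² = 4)
L(y, T) = 4
L(-885, 31)/(-291490) = 4/(-291490) = 4*(-1/291490) = -2/145745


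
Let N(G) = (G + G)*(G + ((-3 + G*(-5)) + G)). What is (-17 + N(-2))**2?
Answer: 841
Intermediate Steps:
N(G) = 2*G*(-3 - 3*G) (N(G) = (2*G)*(G + ((-3 - 5*G) + G)) = (2*G)*(G + (-3 - 4*G)) = (2*G)*(-3 - 3*G) = 2*G*(-3 - 3*G))
(-17 + N(-2))**2 = (-17 - 6*(-2)*(1 - 2))**2 = (-17 - 6*(-2)*(-1))**2 = (-17 - 12)**2 = (-29)**2 = 841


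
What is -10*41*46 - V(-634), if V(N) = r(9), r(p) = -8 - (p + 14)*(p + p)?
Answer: -18438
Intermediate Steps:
r(p) = -8 - 2*p*(14 + p) (r(p) = -8 - (14 + p)*2*p = -8 - 2*p*(14 + p))
V(N) = -422 (V(N) = -8 - 28*9 - 2*9² = -8 - 252 - 2*81 = -8 - 252 - 162 = -422)
-10*41*46 - V(-634) = -10*41*46 - 1*(-422) = -410*46 + 422 = -18860 + 422 = -18438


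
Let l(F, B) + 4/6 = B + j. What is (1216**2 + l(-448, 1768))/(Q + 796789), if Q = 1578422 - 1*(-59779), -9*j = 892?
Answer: 6661459/10957455 ≈ 0.60794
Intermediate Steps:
j = -892/9 (j = -1/9*892 = -892/9 ≈ -99.111)
Q = 1638201 (Q = 1578422 + 59779 = 1638201)
l(F, B) = -898/9 + B (l(F, B) = -2/3 + (B - 892/9) = -2/3 + (-892/9 + B) = -898/9 + B)
(1216**2 + l(-448, 1768))/(Q + 796789) = (1216**2 + (-898/9 + 1768))/(1638201 + 796789) = (1478656 + 15014/9)/2434990 = (13322918/9)*(1/2434990) = 6661459/10957455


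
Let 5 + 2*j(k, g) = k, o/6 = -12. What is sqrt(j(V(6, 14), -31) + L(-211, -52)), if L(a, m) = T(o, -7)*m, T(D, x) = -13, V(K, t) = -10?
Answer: sqrt(2674)/2 ≈ 25.855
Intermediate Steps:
o = -72 (o = 6*(-12) = -72)
L(a, m) = -13*m
j(k, g) = -5/2 + k/2
sqrt(j(V(6, 14), -31) + L(-211, -52)) = sqrt((-5/2 + (1/2)*(-10)) - 13*(-52)) = sqrt((-5/2 - 5) + 676) = sqrt(-15/2 + 676) = sqrt(1337/2) = sqrt(2674)/2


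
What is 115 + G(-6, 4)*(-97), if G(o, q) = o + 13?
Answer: -564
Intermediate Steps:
G(o, q) = 13 + o
115 + G(-6, 4)*(-97) = 115 + (13 - 6)*(-97) = 115 + 7*(-97) = 115 - 679 = -564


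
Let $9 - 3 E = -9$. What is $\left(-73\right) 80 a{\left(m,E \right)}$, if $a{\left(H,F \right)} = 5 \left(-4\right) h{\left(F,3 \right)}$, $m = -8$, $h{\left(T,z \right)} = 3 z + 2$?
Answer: $1284800$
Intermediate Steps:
$h{\left(T,z \right)} = 2 + 3 z$
$E = 6$ ($E = 3 - -3 = 3 + 3 = 6$)
$a{\left(H,F \right)} = -220$ ($a{\left(H,F \right)} = 5 \left(-4\right) \left(2 + 3 \cdot 3\right) = - 20 \left(2 + 9\right) = \left(-20\right) 11 = -220$)
$\left(-73\right) 80 a{\left(m,E \right)} = \left(-73\right) 80 \left(-220\right) = \left(-5840\right) \left(-220\right) = 1284800$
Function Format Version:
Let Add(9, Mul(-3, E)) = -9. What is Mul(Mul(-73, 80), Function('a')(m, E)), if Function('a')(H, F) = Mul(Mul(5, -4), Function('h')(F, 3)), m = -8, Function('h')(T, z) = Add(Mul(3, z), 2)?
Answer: 1284800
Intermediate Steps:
Function('h')(T, z) = Add(2, Mul(3, z))
E = 6 (E = Add(3, Mul(Rational(-1, 3), -9)) = Add(3, 3) = 6)
Function('a')(H, F) = -220 (Function('a')(H, F) = Mul(Mul(5, -4), Add(2, Mul(3, 3))) = Mul(-20, Add(2, 9)) = Mul(-20, 11) = -220)
Mul(Mul(-73, 80), Function('a')(m, E)) = Mul(Mul(-73, 80), -220) = Mul(-5840, -220) = 1284800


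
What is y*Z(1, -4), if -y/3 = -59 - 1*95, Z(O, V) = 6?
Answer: 2772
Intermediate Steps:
y = 462 (y = -3*(-59 - 1*95) = -3*(-59 - 95) = -3*(-154) = 462)
y*Z(1, -4) = 462*6 = 2772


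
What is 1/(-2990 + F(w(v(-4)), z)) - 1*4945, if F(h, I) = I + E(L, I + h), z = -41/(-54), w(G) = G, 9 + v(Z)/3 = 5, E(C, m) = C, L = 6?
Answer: -796614829/161095 ≈ -4945.0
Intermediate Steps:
v(Z) = -12 (v(Z) = -27 + 3*5 = -27 + 15 = -12)
z = 41/54 (z = -41*(-1/54) = 41/54 ≈ 0.75926)
F(h, I) = 6 + I (F(h, I) = I + 6 = 6 + I)
1/(-2990 + F(w(v(-4)), z)) - 1*4945 = 1/(-2990 + (6 + 41/54)) - 1*4945 = 1/(-2990 + 365/54) - 4945 = 1/(-161095/54) - 4945 = -54/161095 - 4945 = -796614829/161095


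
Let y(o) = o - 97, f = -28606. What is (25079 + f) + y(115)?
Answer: -3509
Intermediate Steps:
y(o) = -97 + o
(25079 + f) + y(115) = (25079 - 28606) + (-97 + 115) = -3527 + 18 = -3509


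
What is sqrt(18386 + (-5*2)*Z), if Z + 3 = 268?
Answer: 2*sqrt(3934) ≈ 125.44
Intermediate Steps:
Z = 265 (Z = -3 + 268 = 265)
sqrt(18386 + (-5*2)*Z) = sqrt(18386 - 5*2*265) = sqrt(18386 - 10*265) = sqrt(18386 - 2650) = sqrt(15736) = 2*sqrt(3934)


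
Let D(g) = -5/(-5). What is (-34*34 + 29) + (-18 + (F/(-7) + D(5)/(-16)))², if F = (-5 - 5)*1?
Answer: -10666319/12544 ≈ -850.31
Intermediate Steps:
D(g) = 1 (D(g) = -5*(-⅕) = 1)
F = -10 (F = -10*1 = -10)
(-34*34 + 29) + (-18 + (F/(-7) + D(5)/(-16)))² = (-34*34 + 29) + (-18 + (-10/(-7) + 1/(-16)))² = (-1156 + 29) + (-18 + (-10*(-⅐) + 1*(-1/16)))² = -1127 + (-18 + (10/7 - 1/16))² = -1127 + (-18 + 153/112)² = -1127 + (-1863/112)² = -1127 + 3470769/12544 = -10666319/12544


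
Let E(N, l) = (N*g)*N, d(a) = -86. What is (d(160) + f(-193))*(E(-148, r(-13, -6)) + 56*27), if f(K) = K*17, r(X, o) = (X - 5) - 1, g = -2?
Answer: 142410632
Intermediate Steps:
r(X, o) = -6 + X (r(X, o) = (-5 + X) - 1 = -6 + X)
f(K) = 17*K
E(N, l) = -2*N² (E(N, l) = (N*(-2))*N = (-2*N)*N = -2*N²)
(d(160) + f(-193))*(E(-148, r(-13, -6)) + 56*27) = (-86 + 17*(-193))*(-2*(-148)² + 56*27) = (-86 - 3281)*(-2*21904 + 1512) = -3367*(-43808 + 1512) = -3367*(-42296) = 142410632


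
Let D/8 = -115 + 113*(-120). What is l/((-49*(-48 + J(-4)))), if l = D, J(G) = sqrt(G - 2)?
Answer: -175040/3773 - 10940*I*sqrt(6)/11319 ≈ -46.393 - 2.3675*I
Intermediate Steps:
J(G) = sqrt(-2 + G)
D = -109400 (D = 8*(-115 + 113*(-120)) = 8*(-115 - 13560) = 8*(-13675) = -109400)
l = -109400
l/((-49*(-48 + J(-4)))) = -109400*(-1/(49*(-48 + sqrt(-2 - 4)))) = -109400*(-1/(49*(-48 + sqrt(-6)))) = -109400*(-1/(49*(-48 + I*sqrt(6)))) = -109400/(2352 - 49*I*sqrt(6))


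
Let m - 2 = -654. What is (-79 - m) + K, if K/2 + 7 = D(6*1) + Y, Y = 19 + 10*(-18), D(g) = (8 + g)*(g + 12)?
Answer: 741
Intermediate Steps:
m = -652 (m = 2 - 654 = -652)
D(g) = (8 + g)*(12 + g)
Y = -161 (Y = 19 - 180 = -161)
K = 168 (K = -14 + 2*((96 + (6*1)² + 20*(6*1)) - 161) = -14 + 2*((96 + 6² + 20*6) - 161) = -14 + 2*((96 + 36 + 120) - 161) = -14 + 2*(252 - 161) = -14 + 2*91 = -14 + 182 = 168)
(-79 - m) + K = (-79 - 1*(-652)) + 168 = (-79 + 652) + 168 = 573 + 168 = 741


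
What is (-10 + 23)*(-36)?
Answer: -468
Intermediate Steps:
(-10 + 23)*(-36) = 13*(-36) = -468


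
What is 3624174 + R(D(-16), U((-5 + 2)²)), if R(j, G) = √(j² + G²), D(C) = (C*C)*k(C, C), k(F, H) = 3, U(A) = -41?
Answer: 3624174 + √591505 ≈ 3.6249e+6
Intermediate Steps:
D(C) = 3*C² (D(C) = (C*C)*3 = C²*3 = 3*C²)
R(j, G) = √(G² + j²)
3624174 + R(D(-16), U((-5 + 2)²)) = 3624174 + √((-41)² + (3*(-16)²)²) = 3624174 + √(1681 + (3*256)²) = 3624174 + √(1681 + 768²) = 3624174 + √(1681 + 589824) = 3624174 + √591505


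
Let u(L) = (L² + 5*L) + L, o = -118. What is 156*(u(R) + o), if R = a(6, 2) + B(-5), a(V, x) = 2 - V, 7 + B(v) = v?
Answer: 6552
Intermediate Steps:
B(v) = -7 + v
R = -16 (R = (2 - 1*6) + (-7 - 5) = (2 - 6) - 12 = -4 - 12 = -16)
u(L) = L² + 6*L
156*(u(R) + o) = 156*(-16*(6 - 16) - 118) = 156*(-16*(-10) - 118) = 156*(160 - 118) = 156*42 = 6552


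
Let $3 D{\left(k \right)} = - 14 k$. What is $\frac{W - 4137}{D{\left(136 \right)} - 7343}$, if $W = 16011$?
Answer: $- \frac{35622}{23933} \approx -1.4884$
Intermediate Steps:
$D{\left(k \right)} = - \frac{14 k}{3}$ ($D{\left(k \right)} = \frac{\left(-14\right) k}{3} = - \frac{14 k}{3}$)
$\frac{W - 4137}{D{\left(136 \right)} - 7343} = \frac{16011 - 4137}{\left(- \frac{14}{3}\right) 136 - 7343} = \frac{11874}{- \frac{1904}{3} + \left(-14563 + 7220\right)} = \frac{11874}{- \frac{1904}{3} - 7343} = \frac{11874}{- \frac{23933}{3}} = 11874 \left(- \frac{3}{23933}\right) = - \frac{35622}{23933}$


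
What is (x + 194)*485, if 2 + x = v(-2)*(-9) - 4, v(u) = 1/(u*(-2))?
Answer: 360355/4 ≈ 90089.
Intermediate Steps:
v(u) = -1/(2*u) (v(u) = -½/u = -1/(2*u))
x = -33/4 (x = -2 + (-½/(-2)*(-9) - 4) = -2 + (-½*(-½)*(-9) - 4) = -2 + ((¼)*(-9) - 4) = -2 + (-9/4 - 4) = -2 - 25/4 = -33/4 ≈ -8.2500)
(x + 194)*485 = (-33/4 + 194)*485 = (743/4)*485 = 360355/4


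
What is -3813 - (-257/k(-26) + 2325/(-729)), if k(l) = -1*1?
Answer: -988235/243 ≈ -4066.8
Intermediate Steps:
k(l) = -1
-3813 - (-257/k(-26) + 2325/(-729)) = -3813 - (-257/(-1) + 2325/(-729)) = -3813 - (-257*(-1) + 2325*(-1/729)) = -3813 - (257 - 775/243) = -3813 - 1*61676/243 = -3813 - 61676/243 = -988235/243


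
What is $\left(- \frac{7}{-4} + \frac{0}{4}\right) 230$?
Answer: $\frac{805}{2} \approx 402.5$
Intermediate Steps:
$\left(- \frac{7}{-4} + \frac{0}{4}\right) 230 = \left(\left(-7\right) \left(- \frac{1}{4}\right) + 0 \cdot \frac{1}{4}\right) 230 = \left(\frac{7}{4} + 0\right) 230 = \frac{7}{4} \cdot 230 = \frac{805}{2}$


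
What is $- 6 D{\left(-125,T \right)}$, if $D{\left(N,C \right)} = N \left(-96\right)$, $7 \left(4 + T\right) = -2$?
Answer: $-72000$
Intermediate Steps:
$T = - \frac{30}{7}$ ($T = -4 + \frac{1}{7} \left(-2\right) = -4 - \frac{2}{7} = - \frac{30}{7} \approx -4.2857$)
$D{\left(N,C \right)} = - 96 N$
$- 6 D{\left(-125,T \right)} = - 6 \left(\left(-96\right) \left(-125\right)\right) = \left(-6\right) 12000 = -72000$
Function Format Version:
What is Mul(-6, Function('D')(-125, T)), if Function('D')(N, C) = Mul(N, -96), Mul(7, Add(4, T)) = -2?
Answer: -72000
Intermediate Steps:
T = Rational(-30, 7) (T = Add(-4, Mul(Rational(1, 7), -2)) = Add(-4, Rational(-2, 7)) = Rational(-30, 7) ≈ -4.2857)
Function('D')(N, C) = Mul(-96, N)
Mul(-6, Function('D')(-125, T)) = Mul(-6, Mul(-96, -125)) = Mul(-6, 12000) = -72000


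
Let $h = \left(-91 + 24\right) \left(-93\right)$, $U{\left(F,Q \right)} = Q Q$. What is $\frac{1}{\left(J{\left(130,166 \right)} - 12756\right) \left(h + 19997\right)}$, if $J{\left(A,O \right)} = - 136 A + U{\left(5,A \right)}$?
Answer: $- \frac{1}{355022208} \approx -2.8167 \cdot 10^{-9}$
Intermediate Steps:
$U{\left(F,Q \right)} = Q^{2}$
$J{\left(A,O \right)} = A^{2} - 136 A$ ($J{\left(A,O \right)} = - 136 A + A^{2} = A^{2} - 136 A$)
$h = 6231$ ($h = \left(-67\right) \left(-93\right) = 6231$)
$\frac{1}{\left(J{\left(130,166 \right)} - 12756\right) \left(h + 19997\right)} = \frac{1}{\left(130 \left(-136 + 130\right) - 12756\right) \left(6231 + 19997\right)} = \frac{1}{\left(130 \left(-6\right) - 12756\right) 26228} = \frac{1}{\left(-780 - 12756\right) 26228} = \frac{1}{\left(-13536\right) 26228} = \frac{1}{-355022208} = - \frac{1}{355022208}$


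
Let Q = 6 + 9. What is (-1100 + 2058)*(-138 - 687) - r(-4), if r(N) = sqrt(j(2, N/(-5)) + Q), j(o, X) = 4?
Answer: -790350 - sqrt(19) ≈ -7.9035e+5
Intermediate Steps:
Q = 15
r(N) = sqrt(19) (r(N) = sqrt(4 + 15) = sqrt(19))
(-1100 + 2058)*(-138 - 687) - r(-4) = (-1100 + 2058)*(-138 - 687) - sqrt(19) = 958*(-825) - sqrt(19) = -790350 - sqrt(19)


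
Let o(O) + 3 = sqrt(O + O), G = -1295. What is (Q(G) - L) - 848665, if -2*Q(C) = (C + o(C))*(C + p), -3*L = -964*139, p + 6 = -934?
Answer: -7031536/3 + 2235*I*sqrt(2590)/2 ≈ -2.3438e+6 + 56872.0*I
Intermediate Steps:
p = -940 (p = -6 - 934 = -940)
L = 133996/3 (L = -(-964)*139/3 = -1/3*(-133996) = 133996/3 ≈ 44665.)
o(O) = -3 + sqrt(2)*sqrt(O) (o(O) = -3 + sqrt(O + O) = -3 + sqrt(2*O) = -3 + sqrt(2)*sqrt(O))
Q(C) = -(-940 + C)*(-3 + C + sqrt(2)*sqrt(C))/2 (Q(C) = -(C + (-3 + sqrt(2)*sqrt(C)))*(C - 940)/2 = -(-3 + C + sqrt(2)*sqrt(C))*(-940 + C)/2 = -(-940 + C)*(-3 + C + sqrt(2)*sqrt(C))/2)
(Q(G) - L) - 848665 = ((-1410 - 1/2*(-1295)**2 + (943/2)*(-1295) + 470*sqrt(2)*sqrt(-1295) - sqrt(2)*(-1295)**(3/2)/2) - 1*133996/3) - 848665 = ((-1410 - 1/2*1677025 - 1221185/2 + 470*sqrt(2)*(I*sqrt(1295)) - sqrt(2)*(-1295*I*sqrt(1295))/2) - 133996/3) - 848665 = ((-1410 - 1677025/2 - 1221185/2 + 470*I*sqrt(2590) + 1295*I*sqrt(2590)/2) - 133996/3) - 848665 = ((-1450515 + 2235*I*sqrt(2590)/2) - 133996/3) - 848665 = (-4485541/3 + 2235*I*sqrt(2590)/2) - 848665 = -7031536/3 + 2235*I*sqrt(2590)/2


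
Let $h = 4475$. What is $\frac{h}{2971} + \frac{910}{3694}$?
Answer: $\frac{9617130}{5487437} \approx 1.7526$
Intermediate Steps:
$\frac{h}{2971} + \frac{910}{3694} = \frac{4475}{2971} + \frac{910}{3694} = 4475 \cdot \frac{1}{2971} + 910 \cdot \frac{1}{3694} = \frac{4475}{2971} + \frac{455}{1847} = \frac{9617130}{5487437}$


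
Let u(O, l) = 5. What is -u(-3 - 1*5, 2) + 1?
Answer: -4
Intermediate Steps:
-u(-3 - 1*5, 2) + 1 = -1*5 + 1 = -5 + 1 = -4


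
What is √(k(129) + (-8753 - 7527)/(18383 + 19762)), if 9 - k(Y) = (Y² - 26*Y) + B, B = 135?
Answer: I*√780683450757/7629 ≈ 115.82*I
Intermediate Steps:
k(Y) = -126 - Y² + 26*Y (k(Y) = 9 - ((Y² - 26*Y) + 135) = 9 - (135 + Y² - 26*Y) = 9 + (-135 - Y² + 26*Y) = -126 - Y² + 26*Y)
√(k(129) + (-8753 - 7527)/(18383 + 19762)) = √((-126 - 1*129² + 26*129) + (-8753 - 7527)/(18383 + 19762)) = √((-126 - 1*16641 + 3354) - 16280/38145) = √((-126 - 16641 + 3354) - 16280*1/38145) = √(-13413 - 3256/7629) = √(-102331033/7629) = I*√780683450757/7629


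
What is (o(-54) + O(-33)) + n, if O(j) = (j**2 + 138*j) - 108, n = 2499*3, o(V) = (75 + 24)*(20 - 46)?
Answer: 1350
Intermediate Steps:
o(V) = -2574 (o(V) = 99*(-26) = -2574)
n = 7497
O(j) = -108 + j**2 + 138*j
(o(-54) + O(-33)) + n = (-2574 + (-108 + (-33)**2 + 138*(-33))) + 7497 = (-2574 + (-108 + 1089 - 4554)) + 7497 = (-2574 - 3573) + 7497 = -6147 + 7497 = 1350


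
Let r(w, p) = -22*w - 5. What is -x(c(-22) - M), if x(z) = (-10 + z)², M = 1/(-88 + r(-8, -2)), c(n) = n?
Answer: -7059649/6889 ≈ -1024.8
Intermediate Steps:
r(w, p) = -5 - 22*w
M = 1/83 (M = 1/(-88 + (-5 - 22*(-8))) = 1/(-88 + (-5 + 176)) = 1/(-88 + 171) = 1/83 ≈ 0.012048)
-x(c(-22) - M) = -(-10 + (-22 - 1*1/83))² = -(-10 + (-22 - 1/83))² = -(-10 - 1827/83)² = -(-2657/83)² = -1*7059649/6889 = -7059649/6889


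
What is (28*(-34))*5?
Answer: -4760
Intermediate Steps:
(28*(-34))*5 = -952*5 = -4760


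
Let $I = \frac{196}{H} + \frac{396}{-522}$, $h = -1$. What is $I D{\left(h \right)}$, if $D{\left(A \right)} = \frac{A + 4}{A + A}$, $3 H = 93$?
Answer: $- \frac{7503}{899} \approx -8.3459$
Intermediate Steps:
$H = 31$ ($H = \frac{1}{3} \cdot 93 = 31$)
$D{\left(A \right)} = \frac{4 + A}{2 A}$
$I = \frac{5002}{899}$ ($I = \frac{196}{31} + \frac{396}{-522} = 196 \cdot \frac{1}{31} + 396 \left(- \frac{1}{522}\right) = \frac{196}{31} - \frac{22}{29} = \frac{5002}{899} \approx 5.564$)
$I D{\left(h \right)} = \frac{5002 \frac{4 - 1}{2 \left(-1\right)}}{899} = \frac{5002 \cdot \frac{1}{2} \left(-1\right) 3}{899} = \frac{5002}{899} \left(- \frac{3}{2}\right) = - \frac{7503}{899}$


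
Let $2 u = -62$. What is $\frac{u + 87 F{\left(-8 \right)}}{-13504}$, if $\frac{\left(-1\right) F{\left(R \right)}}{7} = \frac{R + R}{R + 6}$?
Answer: $\frac{4903}{13504} \approx 0.36308$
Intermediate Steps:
$u = -31$ ($u = \frac{1}{2} \left(-62\right) = -31$)
$F{\left(R \right)} = - \frac{14 R}{6 + R}$ ($F{\left(R \right)} = - 7 \frac{R + R}{R + 6} = - 7 \frac{2 R}{6 + R} = - \frac{14 R}{6 + R}$)
$\frac{u + 87 F{\left(-8 \right)}}{-13504} = \frac{-31 + 87 \left(\left(-14\right) \left(-8\right) \frac{1}{6 - 8}\right)}{-13504} = \left(-31 + 87 \left(\left(-14\right) \left(-8\right) \frac{1}{-2}\right)\right) \left(- \frac{1}{13504}\right) = \left(-31 + 87 \left(\left(-14\right) \left(-8\right) \left(- \frac{1}{2}\right)\right)\right) \left(- \frac{1}{13504}\right) = \left(-31 + 87 \left(-56\right)\right) \left(- \frac{1}{13504}\right) = \left(-31 - 4872\right) \left(- \frac{1}{13504}\right) = \left(-4903\right) \left(- \frac{1}{13504}\right) = \frac{4903}{13504}$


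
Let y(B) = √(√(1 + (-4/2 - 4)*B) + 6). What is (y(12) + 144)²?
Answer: (144 + √(6 + I*√71))² ≈ 21565.0 + 432.9*I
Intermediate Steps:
y(B) = √(6 + √(1 - 6*B)) (y(B) = √(√(1 + (-4*½ - 4)*B) + 6) = √(√(1 + (-2 - 4)*B) + 6) = √(√(1 - 6*B) + 6) = √(6 + √(1 - 6*B)))
(y(12) + 144)² = (√(6 + √(1 - 6*12)) + 144)² = (√(6 + √(1 - 72)) + 144)² = (√(6 + √(-71)) + 144)² = (√(6 + I*√71) + 144)² = (144 + √(6 + I*√71))²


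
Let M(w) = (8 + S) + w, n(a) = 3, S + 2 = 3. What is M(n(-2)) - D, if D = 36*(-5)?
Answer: 192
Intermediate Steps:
S = 1 (S = -2 + 3 = 1)
D = -180
M(w) = 9 + w (M(w) = (8 + 1) + w = 9 + w)
M(n(-2)) - D = (9 + 3) - 1*(-180) = 12 + 180 = 192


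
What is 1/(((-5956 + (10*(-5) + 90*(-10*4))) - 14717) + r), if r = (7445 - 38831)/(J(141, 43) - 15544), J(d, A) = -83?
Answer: -5209/126688045 ≈ -4.1117e-5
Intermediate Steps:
r = 10462/5209 (r = (7445 - 38831)/(-83 - 15544) = -31386/(-15627) = -31386*(-1/15627) = 10462/5209 ≈ 2.0084)
1/(((-5956 + (10*(-5) + 90*(-10*4))) - 14717) + r) = 1/(((-5956 + (10*(-5) + 90*(-10*4))) - 14717) + 10462/5209) = 1/(((-5956 + (-50 + 90*(-40))) - 14717) + 10462/5209) = 1/(((-5956 + (-50 - 3600)) - 14717) + 10462/5209) = 1/(((-5956 - 3650) - 14717) + 10462/5209) = 1/((-9606 - 14717) + 10462/5209) = 1/(-24323 + 10462/5209) = 1/(-126688045/5209) = -5209/126688045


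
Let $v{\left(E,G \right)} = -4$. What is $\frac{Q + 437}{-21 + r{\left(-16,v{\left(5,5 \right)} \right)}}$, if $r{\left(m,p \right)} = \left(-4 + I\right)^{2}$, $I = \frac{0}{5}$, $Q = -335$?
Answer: $- \frac{102}{5} \approx -20.4$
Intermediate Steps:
$I = 0$ ($I = 0 \cdot \frac{1}{5} = 0$)
$r{\left(m,p \right)} = 16$ ($r{\left(m,p \right)} = \left(-4 + 0\right)^{2} = \left(-4\right)^{2} = 16$)
$\frac{Q + 437}{-21 + r{\left(-16,v{\left(5,5 \right)} \right)}} = \frac{-335 + 437}{-21 + 16} = \frac{102}{-5} = 102 \left(- \frac{1}{5}\right) = - \frac{102}{5}$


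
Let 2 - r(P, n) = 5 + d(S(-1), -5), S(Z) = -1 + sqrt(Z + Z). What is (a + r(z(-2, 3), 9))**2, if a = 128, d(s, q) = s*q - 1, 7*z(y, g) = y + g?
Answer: 14591 + 1210*I*sqrt(2) ≈ 14591.0 + 1711.2*I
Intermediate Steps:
z(y, g) = g/7 + y/7 (z(y, g) = (y + g)/7 = (g + y)/7 = g/7 + y/7)
S(Z) = -1 + sqrt(2)*sqrt(Z) (S(Z) = -1 + sqrt(2*Z) = -1 + sqrt(2)*sqrt(Z))
d(s, q) = -1 + q*s (d(s, q) = q*s - 1 = -1 + q*s)
r(P, n) = -7 + 5*I*sqrt(2) (r(P, n) = 2 - (5 + (-1 - 5*(-1 + sqrt(2)*sqrt(-1)))) = 2 - (5 + (-1 - 5*(-1 + sqrt(2)*I))) = 2 - (5 + (-1 - 5*(-1 + I*sqrt(2)))) = 2 - (5 + (-1 + (5 - 5*I*sqrt(2)))) = 2 - (5 + (4 - 5*I*sqrt(2))) = 2 - (9 - 5*I*sqrt(2)) = 2 + (-9 + 5*I*sqrt(2)) = -7 + 5*I*sqrt(2))
(a + r(z(-2, 3), 9))**2 = (128 + (-7 + 5*I*sqrt(2)))**2 = (121 + 5*I*sqrt(2))**2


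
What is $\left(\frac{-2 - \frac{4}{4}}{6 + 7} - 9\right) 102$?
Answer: $- \frac{12240}{13} \approx -941.54$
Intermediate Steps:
$\left(\frac{-2 - \frac{4}{4}}{6 + 7} - 9\right) 102 = \left(\frac{-2 - 1}{13} - 9\right) 102 = \left(\left(-2 - 1\right) \frac{1}{13} - 9\right) 102 = \left(\left(-3\right) \frac{1}{13} - 9\right) 102 = \left(- \frac{3}{13} - 9\right) 102 = \left(- \frac{120}{13}\right) 102 = - \frac{12240}{13}$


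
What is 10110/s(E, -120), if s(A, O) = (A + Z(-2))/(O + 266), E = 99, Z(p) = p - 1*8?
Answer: 1476060/89 ≈ 16585.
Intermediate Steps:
Z(p) = -8 + p (Z(p) = p - 8 = -8 + p)
s(A, O) = (-10 + A)/(266 + O) (s(A, O) = (A + (-8 - 2))/(O + 266) = (A - 10)/(266 + O) = (-10 + A)/(266 + O))
10110/s(E, -120) = 10110/(((-10 + 99)/(266 - 120))) = 10110/((89/146)) = 10110/(((1/146)*89)) = 10110/(89/146) = 10110*(146/89) = 1476060/89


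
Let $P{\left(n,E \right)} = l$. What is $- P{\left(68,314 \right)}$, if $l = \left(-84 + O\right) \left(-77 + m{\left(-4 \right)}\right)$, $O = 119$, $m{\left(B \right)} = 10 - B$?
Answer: $2205$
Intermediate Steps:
$l = -2205$ ($l = \left(-84 + 119\right) \left(-77 + \left(10 - -4\right)\right) = 35 \left(-77 + \left(10 + 4\right)\right) = 35 \left(-77 + 14\right) = 35 \left(-63\right) = -2205$)
$P{\left(n,E \right)} = -2205$
$- P{\left(68,314 \right)} = \left(-1\right) \left(-2205\right) = 2205$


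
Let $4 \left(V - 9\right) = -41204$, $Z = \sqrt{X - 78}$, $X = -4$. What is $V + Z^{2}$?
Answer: $-10374$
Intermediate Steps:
$Z = i \sqrt{82}$ ($Z = \sqrt{-4 - 78} = \sqrt{-82} = i \sqrt{82} \approx 9.0554 i$)
$V = -10292$ ($V = 9 + \frac{1}{4} \left(-41204\right) = 9 - 10301 = -10292$)
$V + Z^{2} = -10292 + \left(i \sqrt{82}\right)^{2} = -10292 - 82 = -10374$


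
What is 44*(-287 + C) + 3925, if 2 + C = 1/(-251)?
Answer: -2206585/251 ≈ -8791.2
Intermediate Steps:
C = -503/251 (C = -2 + 1/(-251) = -2 - 1/251 = -503/251 ≈ -2.0040)
44*(-287 + C) + 3925 = 44*(-287 - 503/251) + 3925 = 44*(-72540/251) + 3925 = -3191760/251 + 3925 = -2206585/251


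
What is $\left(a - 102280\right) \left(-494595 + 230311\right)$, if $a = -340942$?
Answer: $117136483048$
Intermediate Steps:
$\left(a - 102280\right) \left(-494595 + 230311\right) = \left(-340942 - 102280\right) \left(-494595 + 230311\right) = \left(-443222\right) \left(-264284\right) = 117136483048$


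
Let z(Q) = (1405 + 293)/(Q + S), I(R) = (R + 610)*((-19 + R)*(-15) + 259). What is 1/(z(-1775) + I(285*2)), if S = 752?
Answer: -341/3221454846 ≈ -1.0585e-7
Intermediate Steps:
I(R) = (544 - 15*R)*(610 + R) (I(R) = (610 + R)*((285 - 15*R) + 259) = (610 + R)*(544 - 15*R) = (544 - 15*R)*(610 + R))
z(Q) = 1698/(752 + Q) (z(Q) = (1405 + 293)/(Q + 752) = 1698/(752 + Q))
1/(z(-1775) + I(285*2)) = 1/(1698/(752 - 1775) + (331840 - 2452710*2 - 15*(285*2)²)) = 1/(1698/(-1023) + (331840 - 8606*570 - 15*570²)) = 1/(1698*(-1/1023) + (331840 - 4905420 - 15*324900)) = 1/(-566/341 + (331840 - 4905420 - 4873500)) = 1/(-566/341 - 9447080) = 1/(-3221454846/341) = -341/3221454846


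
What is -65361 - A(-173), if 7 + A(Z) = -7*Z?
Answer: -66565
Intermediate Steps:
A(Z) = -7 - 7*Z
-65361 - A(-173) = -65361 - (-7 - 7*(-173)) = -65361 - (-7 + 1211) = -65361 - 1*1204 = -65361 - 1204 = -66565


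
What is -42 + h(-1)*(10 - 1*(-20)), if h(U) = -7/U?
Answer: 168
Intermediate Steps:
-42 + h(-1)*(10 - 1*(-20)) = -42 + (-7/(-1))*(10 - 1*(-20)) = -42 + (-7*(-1))*(10 + 20) = -42 + 7*30 = -42 + 210 = 168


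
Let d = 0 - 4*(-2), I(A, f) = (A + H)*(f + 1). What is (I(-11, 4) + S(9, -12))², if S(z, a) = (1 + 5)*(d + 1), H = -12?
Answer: 3721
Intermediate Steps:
I(A, f) = (1 + f)*(-12 + A) (I(A, f) = (A - 12)*(f + 1) = (-12 + A)*(1 + f) = (1 + f)*(-12 + A))
d = 8 (d = 0 + 8 = 8)
S(z, a) = 54 (S(z, a) = (1 + 5)*(8 + 1) = 6*9 = 54)
(I(-11, 4) + S(9, -12))² = ((-12 - 11 - 12*4 - 11*4) + 54)² = ((-12 - 11 - 48 - 44) + 54)² = (-115 + 54)² = (-61)² = 3721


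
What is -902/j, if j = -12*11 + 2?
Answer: 451/65 ≈ 6.9385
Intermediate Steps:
j = -130 (j = -132 + 2 = -130)
-902/j = -902/(-130) = -902*(-1/130) = 451/65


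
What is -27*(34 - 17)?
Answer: -459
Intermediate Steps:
-27*(34 - 17) = -27*17 = -459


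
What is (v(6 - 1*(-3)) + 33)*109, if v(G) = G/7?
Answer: 26160/7 ≈ 3737.1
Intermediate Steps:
v(G) = G/7 (v(G) = G*(1/7) = G/7)
(v(6 - 1*(-3)) + 33)*109 = ((6 - 1*(-3))/7 + 33)*109 = ((6 + 3)/7 + 33)*109 = ((1/7)*9 + 33)*109 = (9/7 + 33)*109 = (240/7)*109 = 26160/7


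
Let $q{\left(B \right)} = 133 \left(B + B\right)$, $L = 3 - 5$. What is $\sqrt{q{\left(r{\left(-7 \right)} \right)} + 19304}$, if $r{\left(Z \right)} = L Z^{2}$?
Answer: $2 i \sqrt{1691} \approx 82.244 i$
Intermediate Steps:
$L = -2$
$r{\left(Z \right)} = - 2 Z^{2}$
$q{\left(B \right)} = 266 B$ ($q{\left(B \right)} = 133 \cdot 2 B = 266 B$)
$\sqrt{q{\left(r{\left(-7 \right)} \right)} + 19304} = \sqrt{266 \left(- 2 \left(-7\right)^{2}\right) + 19304} = \sqrt{266 \left(\left(-2\right) 49\right) + 19304} = \sqrt{266 \left(-98\right) + 19304} = \sqrt{-26068 + 19304} = \sqrt{-6764} = 2 i \sqrt{1691}$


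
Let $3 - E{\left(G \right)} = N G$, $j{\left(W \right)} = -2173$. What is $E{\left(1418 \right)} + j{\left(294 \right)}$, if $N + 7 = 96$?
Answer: $-128372$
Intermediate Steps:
$N = 89$ ($N = -7 + 96 = 89$)
$E{\left(G \right)} = 3 - 89 G$
$E{\left(1418 \right)} + j{\left(294 \right)} = \left(3 - 126202\right) - 2173 = -126199 - 2173 = -128372$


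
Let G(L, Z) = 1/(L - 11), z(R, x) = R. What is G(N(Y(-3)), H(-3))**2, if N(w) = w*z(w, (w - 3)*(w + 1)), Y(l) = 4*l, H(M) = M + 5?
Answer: 1/17689 ≈ 5.6532e-5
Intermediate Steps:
H(M) = 5 + M
N(w) = w**2 (N(w) = w*w = w**2)
G(L, Z) = 1/(-11 + L)
G(N(Y(-3)), H(-3))**2 = (1/(-11 + (4*(-3))**2))**2 = (1/(-11 + (-12)**2))**2 = (1/(-11 + 144))**2 = (1/133)**2 = 1/17689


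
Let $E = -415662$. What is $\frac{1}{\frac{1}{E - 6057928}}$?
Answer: $-6473590$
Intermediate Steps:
$\frac{1}{\frac{1}{E - 6057928}} = \frac{1}{\frac{1}{-415662 - 6057928}} = \frac{1}{\frac{1}{-6473590}} = \frac{1}{- \frac{1}{6473590}} = -6473590$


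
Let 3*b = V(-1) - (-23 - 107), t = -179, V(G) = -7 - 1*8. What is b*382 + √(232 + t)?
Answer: 43930/3 + √53 ≈ 14651.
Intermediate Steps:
V(G) = -15 (V(G) = -7 - 8 = -15)
b = 115/3 (b = (-15 - (-23 - 107))/3 = (-15 - 1*(-130))/3 = (-15 + 130)/3 = (⅓)*115 = 115/3 ≈ 38.333)
b*382 + √(232 + t) = (115/3)*382 + √(232 - 179) = 43930/3 + √53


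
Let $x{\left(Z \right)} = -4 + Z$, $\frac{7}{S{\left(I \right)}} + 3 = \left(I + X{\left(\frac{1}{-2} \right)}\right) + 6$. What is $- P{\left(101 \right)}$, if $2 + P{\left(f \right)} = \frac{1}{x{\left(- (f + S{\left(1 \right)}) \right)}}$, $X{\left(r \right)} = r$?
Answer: $\frac{215}{107} \approx 2.0093$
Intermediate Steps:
$S{\left(I \right)} = \frac{7}{\frac{5}{2} + I}$ ($S{\left(I \right)} = \frac{7}{-3 + \left(\left(I + \frac{1}{-2}\right) + 6\right)} = \frac{7}{-3 + \left(\left(I - \frac{1}{2}\right) + 6\right)} = \frac{7}{-3 + \left(\left(- \frac{1}{2} + I\right) + 6\right)} = \frac{7}{-3 + \left(\frac{11}{2} + I\right)} = \frac{7}{\frac{5}{2} + I}$)
$P{\left(f \right)} = -2 + \frac{1}{-6 - f}$ ($P{\left(f \right)} = -2 + \frac{1}{-4 - \left(f + \frac{14}{5 + 2 \cdot 1}\right)} = -2 + \frac{1}{-4 - \left(f + \frac{14}{5 + 2}\right)} = -2 + \frac{1}{-4 - \left(f + \frac{14}{7}\right)} = -2 + \frac{1}{-4 - \left(f + 14 \cdot \frac{1}{7}\right)} = -2 + \frac{1}{-4 - \left(f + 2\right)} = -2 + \frac{1}{-4 - \left(2 + f\right)} = -2 + \frac{1}{-6 - f}$)
$- P{\left(101 \right)} = - \frac{-13 - 202}{6 + 101} = - \frac{-13 - 202}{107} = - \frac{-215}{107} = \left(-1\right) \left(- \frac{215}{107}\right) = \frac{215}{107}$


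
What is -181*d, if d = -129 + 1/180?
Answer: 4202639/180 ≈ 23348.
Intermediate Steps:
d = -23219/180 (d = -129 + 1/180 = -23219/180 ≈ -128.99)
-181*d = -181*(-23219/180) = 4202639/180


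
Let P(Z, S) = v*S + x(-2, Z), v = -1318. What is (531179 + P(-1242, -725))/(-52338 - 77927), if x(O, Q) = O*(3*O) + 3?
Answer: -1486744/130265 ≈ -11.413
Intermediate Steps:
x(O, Q) = 3 + 3*O**2 (x(O, Q) = 3*O**2 + 3 = 3 + 3*O**2)
P(Z, S) = 15 - 1318*S (P(Z, S) = -1318*S + (3 + 3*(-2)**2) = -1318*S + (3 + 3*4) = -1318*S + (3 + 12) = -1318*S + 15 = 15 - 1318*S)
(531179 + P(-1242, -725))/(-52338 - 77927) = (531179 + (15 - 1318*(-725)))/(-52338 - 77927) = (531179 + (15 + 955550))/(-130265) = (531179 + 955565)*(-1/130265) = 1486744*(-1/130265) = -1486744/130265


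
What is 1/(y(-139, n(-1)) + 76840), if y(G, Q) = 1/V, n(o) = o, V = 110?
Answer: 110/8452401 ≈ 1.3014e-5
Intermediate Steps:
y(G, Q) = 1/110
1/(y(-139, n(-1)) + 76840) = 1/(1/110 + 76840) = 1/(8452401/110) = 110/8452401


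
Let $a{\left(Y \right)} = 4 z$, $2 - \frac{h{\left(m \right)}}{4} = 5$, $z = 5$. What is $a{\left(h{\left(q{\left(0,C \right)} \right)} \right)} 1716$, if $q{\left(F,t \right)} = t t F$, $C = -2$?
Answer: $34320$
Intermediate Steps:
$q{\left(F,t \right)} = F t^{2}$ ($q{\left(F,t \right)} = t^{2} F = F t^{2}$)
$h{\left(m \right)} = -12$ ($h{\left(m \right)} = 8 - 20 = -12$)
$a{\left(Y \right)} = 20$ ($a{\left(Y \right)} = 4 \cdot 5 = 20$)
$a{\left(h{\left(q{\left(0,C \right)} \right)} \right)} 1716 = 20 \cdot 1716 = 34320$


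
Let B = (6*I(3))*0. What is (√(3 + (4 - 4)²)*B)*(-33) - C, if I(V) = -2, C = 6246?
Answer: -6246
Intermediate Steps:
B = 0 (B = (6*(-2))*0 = -12*0 = 0)
(√(3 + (4 - 4)²)*B)*(-33) - C = (√(3 + (4 - 4)²)*0)*(-33) - 1*6246 = (√(3 + 0²)*0)*(-33) - 6246 = (√(3 + 0)*0)*(-33) - 6246 = (√3*0)*(-33) - 6246 = 0*(-33) - 6246 = 0 - 6246 = -6246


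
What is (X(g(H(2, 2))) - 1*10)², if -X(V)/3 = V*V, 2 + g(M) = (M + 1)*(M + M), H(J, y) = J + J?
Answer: 18852964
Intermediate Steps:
H(J, y) = 2*J
g(M) = -2 + 2*M*(1 + M) (g(M) = -2 + (M + 1)*(M + M) = -2 + (1 + M)*(2*M) = -2 + 2*M*(1 + M))
X(V) = -3*V² (X(V) = -3*V*V = -3*V²)
(X(g(H(2, 2))) - 1*10)² = (-3*(-2 + 2*(2*2) + 2*(2*2)²)² - 1*10)² = (-3*(-2 + 2*4 + 2*4²)² - 10)² = (-3*(-2 + 8 + 2*16)² - 10)² = (-3*(-2 + 8 + 32)² - 10)² = (-3*38² - 10)² = (-3*1444 - 10)² = (-4332 - 10)² = (-4342)² = 18852964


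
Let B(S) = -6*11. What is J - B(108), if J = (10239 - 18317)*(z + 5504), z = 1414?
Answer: -55883538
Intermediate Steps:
B(S) = -66
J = -55883604 (J = (10239 - 18317)*(1414 + 5504) = -8078*6918 = -55883604)
J - B(108) = -55883604 - 1*(-66) = -55883604 + 66 = -55883538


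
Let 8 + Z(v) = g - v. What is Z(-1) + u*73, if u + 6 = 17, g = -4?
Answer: 792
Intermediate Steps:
Z(v) = -12 - v (Z(v) = -8 + (-4 - v) = -12 - v)
u = 11 (u = -6 + 17 = 11)
Z(-1) + u*73 = (-12 - 1*(-1)) + 11*73 = (-12 + 1) + 803 = -11 + 803 = 792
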